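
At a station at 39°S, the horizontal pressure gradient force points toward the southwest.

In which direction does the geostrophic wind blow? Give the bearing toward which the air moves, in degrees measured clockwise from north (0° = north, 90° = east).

135°

The pressure-gradient force points toward the southwest (bearing 225°).
Geostrophic balance: in the Southern Hemisphere the Coriolis force deflects motion to the left, so the geostrophic wind blows 90° to the left of the pressure-gradient force (low pressure on the right).
Rotating 225° by 90° counterclockwise gives 135° — the wind blows toward the southeast.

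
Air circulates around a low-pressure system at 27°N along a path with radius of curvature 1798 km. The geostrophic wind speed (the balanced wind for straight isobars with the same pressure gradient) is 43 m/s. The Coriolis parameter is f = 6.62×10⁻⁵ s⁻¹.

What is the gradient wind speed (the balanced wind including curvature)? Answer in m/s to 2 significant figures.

34 m/s

Around a low, centrifugal force acts outward with Coriolis, so pressure-gradient force balances both:
(1/ρ)|∂P/∂n| = fV + V²/R  →  V² + fR·V − fR·V_g = 0
With fR = 6.62×10⁻⁵ × 1798×10³ m = 119 m/s:
V = [−fR + √((fR)² + 4 fR V_g)]/2 = [−119 + √(119² + 4×119×43)]/2 = 33.5 m/s
Subgeostrophic (V < V_g = 43 m/s), as expected around a low.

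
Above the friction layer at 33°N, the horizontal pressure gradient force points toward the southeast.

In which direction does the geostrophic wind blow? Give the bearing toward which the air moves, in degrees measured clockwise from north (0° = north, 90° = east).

The pressure-gradient force points toward the southeast (bearing 135°).
Geostrophic balance: in the Northern Hemisphere the Coriolis force deflects motion to the right, so the geostrophic wind blows 90° to the right of the pressure-gradient force (low pressure on the left).
Rotating 135° by 90° clockwise gives 225° — the wind blows toward the southwest.

225°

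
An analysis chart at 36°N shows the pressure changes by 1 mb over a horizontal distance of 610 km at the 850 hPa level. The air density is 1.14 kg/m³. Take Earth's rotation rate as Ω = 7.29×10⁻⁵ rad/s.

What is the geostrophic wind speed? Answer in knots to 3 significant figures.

Coriolis parameter at 36°N:
f = 2Ω sin φ = 2 × 7.29×10⁻⁵ × sin 36° = 8.57×10⁻⁵ s⁻¹
Pressure gradient: |∂P/∂n| = 100 Pa / 610000 m = 1.64×10⁻⁴ Pa/m
Geostrophic balance (pressure-gradient force = Coriolis force):
V_g = (1/(fρ)) |∂P/∂n| = 1.64×10⁻⁴ / (8.57×10⁻⁵ × 1.14) = 1.68 m/s
Converting: 1.68 m/s × 1.944 = 3.26 knots

3.26 knots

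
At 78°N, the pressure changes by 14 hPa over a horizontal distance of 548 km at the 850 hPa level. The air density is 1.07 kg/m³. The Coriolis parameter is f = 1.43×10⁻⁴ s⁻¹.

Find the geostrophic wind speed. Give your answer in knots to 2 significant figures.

Pressure gradient: |∂P/∂n| = 1400 Pa / 548000 m = 2.55×10⁻³ Pa/m
Geostrophic balance (pressure-gradient force = Coriolis force):
V_g = (1/(fρ)) |∂P/∂n| = 2.55×10⁻³ / (1.43×10⁻⁴ × 1.07) = 16.7 m/s
Converting: 16.7 m/s × 1.944 = 32 knots

32 knots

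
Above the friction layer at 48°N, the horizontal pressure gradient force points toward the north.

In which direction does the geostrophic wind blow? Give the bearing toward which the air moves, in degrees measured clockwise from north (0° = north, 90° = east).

The pressure-gradient force points toward the north (bearing 000°).
Geostrophic balance: in the Northern Hemisphere the Coriolis force deflects motion to the right, so the geostrophic wind blows 90° to the right of the pressure-gradient force (low pressure on the left).
Rotating 000° by 90° clockwise gives 090° — the wind blows toward the east.

090°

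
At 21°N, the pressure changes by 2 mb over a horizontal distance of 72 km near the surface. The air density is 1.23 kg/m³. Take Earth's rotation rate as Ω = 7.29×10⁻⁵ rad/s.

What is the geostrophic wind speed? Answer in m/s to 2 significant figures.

Coriolis parameter at 21°N:
f = 2Ω sin φ = 2 × 7.29×10⁻⁵ × sin 21° = 5.23×10⁻⁵ s⁻¹
Pressure gradient: |∂P/∂n| = 200 Pa / 72000 m = 2.78×10⁻³ Pa/m
Geostrophic balance (pressure-gradient force = Coriolis force):
V_g = (1/(fρ)) |∂P/∂n| = 2.78×10⁻³ / (5.23×10⁻⁵ × 1.23) = 43.2 m/s

43 m/s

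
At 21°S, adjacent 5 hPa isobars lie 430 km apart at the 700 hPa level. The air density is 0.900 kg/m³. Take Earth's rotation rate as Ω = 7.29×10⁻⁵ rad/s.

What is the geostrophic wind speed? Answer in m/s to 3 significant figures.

24.7 m/s

Coriolis parameter at 21°S:
f = 2Ω sin φ = 2 × 7.29×10⁻⁵ × sin 21° = 5.23×10⁻⁵ s⁻¹
Pressure gradient: |∂P/∂n| = 500 Pa / 430000 m = 1.16×10⁻³ Pa/m
Geostrophic balance (pressure-gradient force = Coriolis force):
V_g = (1/(fρ)) |∂P/∂n| = 1.16×10⁻³ / (5.23×10⁻⁵ × 0.900) = 24.7 m/s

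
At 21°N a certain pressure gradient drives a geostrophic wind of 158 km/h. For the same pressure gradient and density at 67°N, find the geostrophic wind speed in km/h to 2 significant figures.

62 km/h

With the same pressure gradient and density, V_g ∝ 1/f ∝ 1/sin φ.
V₂ = V₁ · sin φ₁ / sin φ₂ = 158 × sin 21° / sin 67°
V₂ = 158 × 0.3584/0.9205 = 62 km/h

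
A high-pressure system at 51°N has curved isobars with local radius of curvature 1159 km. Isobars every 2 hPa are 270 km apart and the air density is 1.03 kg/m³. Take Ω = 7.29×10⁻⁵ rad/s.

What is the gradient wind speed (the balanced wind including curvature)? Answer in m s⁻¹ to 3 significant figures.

6.69 m s⁻¹

Coriolis parameter at 51°N:
f = 2Ω sin φ = 2 × 7.29×10⁻⁵ × sin 51° = 1.13×10⁻⁴ s⁻¹
Pressure gradient: |∂P/∂n| = 200 Pa / 270000 m = 7.41×10⁻⁴ Pa/m
Geostrophic speed: V_g = |∂P/∂n|/(fρ) = 7.41×10⁻⁴/(1.13×10⁻⁴ × 1.03) = 6.35 m/s
Around a high, pressure-gradient force acts outward with centrifugal, so Coriolis balances both:
fV = (1/ρ)|∂P/∂n| + V²/R  →  V² − fR·V + fR·V_g = 0
With fR = 1.13×10⁻⁴ × 1159×10³ m = 131 m/s:
V = [fR − √((fR)² − 4 fR V_g)]/2 = [131 − √(131² − 4×131×6.35)]/2 = 6.69 m/s
Supergeostrophic (V > V_g = 6.35 m/s), as expected around a high.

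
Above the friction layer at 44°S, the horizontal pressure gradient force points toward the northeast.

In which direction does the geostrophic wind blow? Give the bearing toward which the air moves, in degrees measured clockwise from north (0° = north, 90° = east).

315°

The pressure-gradient force points toward the northeast (bearing 045°).
Geostrophic balance: in the Southern Hemisphere the Coriolis force deflects motion to the left, so the geostrophic wind blows 90° to the left of the pressure-gradient force (low pressure on the right).
Rotating 045° by 90° counterclockwise gives 315° — the wind blows toward the northwest.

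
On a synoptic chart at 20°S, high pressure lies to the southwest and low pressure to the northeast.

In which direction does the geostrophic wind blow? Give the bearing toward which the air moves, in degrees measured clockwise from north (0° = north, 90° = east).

The pressure-gradient force points toward the northeast (bearing 045°).
Geostrophic balance: in the Southern Hemisphere the Coriolis force deflects motion to the left, so the geostrophic wind blows 90° to the left of the pressure-gradient force (low pressure on the right).
Rotating 045° by 90° counterclockwise gives 315° — the wind blows toward the northwest.

315°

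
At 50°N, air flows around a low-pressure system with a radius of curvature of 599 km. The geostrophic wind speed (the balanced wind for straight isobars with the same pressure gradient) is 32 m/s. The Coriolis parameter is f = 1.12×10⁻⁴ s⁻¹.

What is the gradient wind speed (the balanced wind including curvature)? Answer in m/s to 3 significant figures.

Around a low, centrifugal force acts outward with Coriolis, so pressure-gradient force balances both:
(1/ρ)|∂P/∂n| = fV + V²/R  →  V² + fR·V − fR·V_g = 0
With fR = 1.12×10⁻⁴ × 599×10³ m = 67.1 m/s:
V = [−fR + √((fR)² + 4 fR V_g)]/2 = [−67.1 + √(67.1² + 4×67.1×32)]/2 = 23.7 m/s
Subgeostrophic (V < V_g = 32 m/s), as expected around a low.

23.7 m/s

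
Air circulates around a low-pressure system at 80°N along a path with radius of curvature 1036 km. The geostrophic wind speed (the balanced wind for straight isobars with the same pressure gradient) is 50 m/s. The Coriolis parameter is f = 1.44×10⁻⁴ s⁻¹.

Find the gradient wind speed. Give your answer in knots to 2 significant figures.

77 knots

Around a low, centrifugal force acts outward with Coriolis, so pressure-gradient force balances both:
(1/ρ)|∂P/∂n| = fV + V²/R  →  V² + fR·V − fR·V_g = 0
With fR = 1.44×10⁻⁴ × 1036×10³ m = 149 m/s:
V = [−fR + √((fR)² + 4 fR V_g)]/2 = [−149 + √(149² + 4×149×50)]/2 = 39.5 m/s
Subgeostrophic (V < V_g = 50 m/s), as expected around a low.
Converting: 39.5 m/s × 1.944 = 77 knots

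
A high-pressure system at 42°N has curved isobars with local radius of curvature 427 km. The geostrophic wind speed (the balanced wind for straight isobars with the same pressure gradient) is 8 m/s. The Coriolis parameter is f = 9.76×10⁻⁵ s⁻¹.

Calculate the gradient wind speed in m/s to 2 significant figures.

Around a high, pressure-gradient force acts outward with centrifugal, so Coriolis balances both:
fV = (1/ρ)|∂P/∂n| + V²/R  →  V² − fR·V + fR·V_g = 0
With fR = 9.76×10⁻⁵ × 427×10³ m = 41.7 m/s:
V = [fR − √((fR)² − 4 fR V_g)]/2 = [41.7 − √(41.7² − 4×41.7×8)]/2 = 10.8 m/s
Supergeostrophic (V > V_g = 8 m/s), as expected around a high.

11 m/s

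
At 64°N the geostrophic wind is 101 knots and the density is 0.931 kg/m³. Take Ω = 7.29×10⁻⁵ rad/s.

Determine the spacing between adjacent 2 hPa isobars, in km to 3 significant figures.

31.6 km

Coriolis parameter at 64°N:
f = 2Ω sin φ = 2 × 7.29×10⁻⁵ × sin 64° = 1.31×10⁻⁴ s⁻¹
Wind speed in SI: 101 knots = 52.0 m/s
Geostrophic balance rearranged: |∂P/∂n| = f ρ V_g
|∂P/∂n| = 1.31×10⁻⁴ × 0.931 × 52.0 = 6.34×10⁻³ Pa/m
Isobar spacing: Δn = ΔP/|∂P/∂n| = 200 Pa / 6.34×10⁻³ Pa/m = 31550 m ≈ 31.6 km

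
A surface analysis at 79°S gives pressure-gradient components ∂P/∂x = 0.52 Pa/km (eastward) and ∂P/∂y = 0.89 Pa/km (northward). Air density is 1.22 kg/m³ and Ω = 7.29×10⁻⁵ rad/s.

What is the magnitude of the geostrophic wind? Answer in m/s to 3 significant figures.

5.90 m/s

Coriolis parameter at 79°S:
f = 2Ω sin φ = 2 × 7.29×10⁻⁵ × sin 79° = 1.43×10⁻⁴ s⁻¹
In the Southern Hemisphere f is negative: f = −1.43×10⁻⁴ s⁻¹.
Component geostrophic relations (x east, y north):
u_g = −(1/(fρ)) ∂P/∂y,  v_g = (1/(fρ)) ∂P/∂x
u_g = −(0.89×10⁻³)/(−1.43×10⁻⁴ × 1.22) = 5.10 m/s;  v_g = (0.52×10⁻³)/(−1.43×10⁻⁴ × 1.22) = −2.98 m/s
|V_g| = √(u_g² + v_g²) = 5.90 m/s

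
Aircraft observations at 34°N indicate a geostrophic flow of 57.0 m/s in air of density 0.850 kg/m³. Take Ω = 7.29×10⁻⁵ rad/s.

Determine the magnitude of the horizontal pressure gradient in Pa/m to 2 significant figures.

Coriolis parameter at 34°N:
f = 2Ω sin φ = 2 × 7.29×10⁻⁵ × sin 34° = 8.15×10⁻⁵ s⁻¹
Geostrophic balance rearranged: |∂P/∂n| = f ρ V_g
|∂P/∂n| = 8.15×10⁻⁵ × 0.850 × 57.0 = 3.95×10⁻³ Pa/m

4.0×10⁻³ Pa/m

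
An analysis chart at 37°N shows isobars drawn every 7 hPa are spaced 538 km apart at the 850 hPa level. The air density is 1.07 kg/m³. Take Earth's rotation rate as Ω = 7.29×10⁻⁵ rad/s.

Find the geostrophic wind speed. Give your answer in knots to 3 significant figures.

26.9 knots

Coriolis parameter at 37°N:
f = 2Ω sin φ = 2 × 7.29×10⁻⁵ × sin 37° = 8.77×10⁻⁵ s⁻¹
Pressure gradient: |∂P/∂n| = 700 Pa / 538000 m = 1.30×10⁻³ Pa/m
Geostrophic balance (pressure-gradient force = Coriolis force):
V_g = (1/(fρ)) |∂P/∂n| = 1.30×10⁻³ / (8.77×10⁻⁵ × 1.07) = 13.9 m/s
Converting: 13.9 m/s × 1.944 = 26.9 knots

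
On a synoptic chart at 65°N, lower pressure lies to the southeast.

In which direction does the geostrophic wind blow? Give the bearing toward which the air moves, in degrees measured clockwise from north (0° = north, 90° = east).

225°

The pressure-gradient force points toward the southeast (bearing 135°).
Geostrophic balance: in the Northern Hemisphere the Coriolis force deflects motion to the right, so the geostrophic wind blows 90° to the right of the pressure-gradient force (low pressure on the left).
Rotating 135° by 90° clockwise gives 225° — the wind blows toward the southwest.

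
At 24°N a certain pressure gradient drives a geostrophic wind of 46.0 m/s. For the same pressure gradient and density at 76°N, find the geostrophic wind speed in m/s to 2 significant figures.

With the same pressure gradient and density, V_g ∝ 1/f ∝ 1/sin φ.
V₂ = V₁ · sin φ₁ / sin φ₂ = 46.0 × sin 24° / sin 76°
V₂ = 46.0 × 0.4067/0.9703 = 19 m/s

19 m/s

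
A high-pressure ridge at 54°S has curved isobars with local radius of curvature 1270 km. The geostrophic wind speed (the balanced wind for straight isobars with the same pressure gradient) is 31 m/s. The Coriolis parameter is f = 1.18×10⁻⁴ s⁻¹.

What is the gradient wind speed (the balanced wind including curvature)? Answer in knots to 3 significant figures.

Around a high, pressure-gradient force acts outward with centrifugal, so Coriolis balances both:
fV = (1/ρ)|∂P/∂n| + V²/R  →  V² − fR·V + fR·V_g = 0
With fR = 1.18×10⁻⁴ × 1270×10³ m = 150 m/s:
V = [fR − √((fR)² − 4 fR V_g)]/2 = [150 − √(150² − 4×150×31)]/2 = 43.8 m/s
Supergeostrophic (V > V_g = 31 m/s), as expected around a high.
Converting: 43.8 m/s × 1.944 = 85.1 knots

85.1 knots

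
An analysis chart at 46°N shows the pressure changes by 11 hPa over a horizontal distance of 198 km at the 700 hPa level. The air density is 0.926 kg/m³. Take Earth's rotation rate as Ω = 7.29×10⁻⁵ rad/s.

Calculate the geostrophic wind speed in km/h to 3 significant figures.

206 km/h

Coriolis parameter at 46°N:
f = 2Ω sin φ = 2 × 7.29×10⁻⁵ × sin 46° = 1.05×10⁻⁴ s⁻¹
Pressure gradient: |∂P/∂n| = 1100 Pa / 198000 m = 5.56×10⁻³ Pa/m
Geostrophic balance (pressure-gradient force = Coriolis force):
V_g = (1/(fρ)) |∂P/∂n| = 5.56×10⁻³ / (1.05×10⁻⁴ × 0.926) = 57.2 m/s
Converting: 57.2 m/s × 3.6 = 206 km/h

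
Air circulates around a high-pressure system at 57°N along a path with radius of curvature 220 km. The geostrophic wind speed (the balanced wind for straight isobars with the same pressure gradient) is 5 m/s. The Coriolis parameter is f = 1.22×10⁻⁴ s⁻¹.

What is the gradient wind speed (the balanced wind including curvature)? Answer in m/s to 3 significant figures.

Around a high, pressure-gradient force acts outward with centrifugal, so Coriolis balances both:
fV = (1/ρ)|∂P/∂n| + V²/R  →  V² − fR·V + fR·V_g = 0
With fR = 1.22×10⁻⁴ × 220×10³ m = 26.8 m/s:
V = [fR − √((fR)² − 4 fR V_g)]/2 = [26.8 − √(26.8² − 4×26.8×5)]/2 = 6.65 m/s
Supergeostrophic (V > V_g = 5 m/s), as expected around a high.

6.65 m/s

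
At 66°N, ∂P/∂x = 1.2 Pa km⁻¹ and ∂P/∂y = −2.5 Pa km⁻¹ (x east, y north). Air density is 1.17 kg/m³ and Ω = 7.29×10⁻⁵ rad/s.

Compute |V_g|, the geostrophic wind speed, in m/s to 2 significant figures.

Coriolis parameter at 66°N:
f = 2Ω sin φ = 2 × 7.29×10⁻⁵ × sin 66° = 1.33×10⁻⁴ s⁻¹
Component geostrophic relations (x east, y north):
u_g = −(1/(fρ)) ∂P/∂y,  v_g = (1/(fρ)) ∂P/∂x
u_g = −(−2.5×10⁻³)/(1.33×10⁻⁴ × 1.17) = 16.0 m/s;  v_g = (1.2×10⁻³)/(1.33×10⁻⁴ × 1.17) = 7.70 m/s
|V_g| = √(u_g² + v_g²) = 17.8 m/s

18 m/s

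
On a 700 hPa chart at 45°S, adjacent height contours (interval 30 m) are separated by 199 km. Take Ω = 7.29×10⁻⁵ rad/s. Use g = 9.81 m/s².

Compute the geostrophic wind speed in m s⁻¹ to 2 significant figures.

Coriolis parameter at 45°S:
f = 2Ω sin φ = 2 × 7.29×10⁻⁵ × sin 45° = 1.03×10⁻⁴ s⁻¹
Height gradient: |∂Z/∂n| = 30 m / 199000 m = 1.51×10⁻⁴
On a pressure surface, geostrophic balance gives V_g = (g/f)|∂Z/∂n|:
V_g = 9.81 × 1.51×10⁻⁴ / 1.03×10⁻⁴ = 14.3 m/s

14 m s⁻¹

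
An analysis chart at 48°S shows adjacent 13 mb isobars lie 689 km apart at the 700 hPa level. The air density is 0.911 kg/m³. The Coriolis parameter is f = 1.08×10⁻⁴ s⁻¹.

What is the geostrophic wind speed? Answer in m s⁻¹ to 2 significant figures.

19 m s⁻¹

Pressure gradient: |∂P/∂n| = 1300 Pa / 689000 m = 1.89×10⁻³ Pa/m
Geostrophic balance (pressure-gradient force = Coriolis force):
V_g = (1/(fρ)) |∂P/∂n| = 1.89×10⁻³ / (1.08×10⁻⁴ × 0.911) = 19.2 m/s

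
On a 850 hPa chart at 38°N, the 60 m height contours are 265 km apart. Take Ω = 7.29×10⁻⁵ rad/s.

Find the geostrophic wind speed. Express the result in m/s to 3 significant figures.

24.7 m/s

Coriolis parameter at 38°N:
f = 2Ω sin φ = 2 × 7.29×10⁻⁵ × sin 38° = 8.98×10⁻⁵ s⁻¹
Height gradient: |∂Z/∂n| = 60 m / 265000 m = 2.26×10⁻⁴
On a pressure surface, geostrophic balance gives V_g = (g/f)|∂Z/∂n|:
V_g = 9.81 × 2.26×10⁻⁴ / 8.98×10⁻⁵ = 24.7 m/s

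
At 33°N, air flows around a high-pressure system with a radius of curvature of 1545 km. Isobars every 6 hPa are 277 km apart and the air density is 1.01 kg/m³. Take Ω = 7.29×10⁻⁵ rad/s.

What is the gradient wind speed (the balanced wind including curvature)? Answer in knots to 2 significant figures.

Coriolis parameter at 33°N:
f = 2Ω sin φ = 2 × 7.29×10⁻⁵ × sin 33° = 7.94×10⁻⁵ s⁻¹
Pressure gradient: |∂P/∂n| = 600 Pa / 277000 m = 2.17×10⁻³ Pa/m
Geostrophic speed: V_g = |∂P/∂n|/(fρ) = 2.17×10⁻³/(7.94×10⁻⁵ × 1.01) = 27.0 m/s
Around a high, pressure-gradient force acts outward with centrifugal, so Coriolis balances both:
fV = (1/ρ)|∂P/∂n| + V²/R  →  V² − fR·V + fR·V_g = 0
With fR = 7.94×10⁻⁵ × 1545×10³ m = 123 m/s:
V = [fR − √((fR)² − 4 fR V_g)]/2 = [123 − √(123² − 4×123×27)]/2 = 40.1 m/s
Supergeostrophic (V > V_g = 27 m/s), as expected around a high.
Converting: 40.1 m/s × 1.944 = 78 knots

78 knots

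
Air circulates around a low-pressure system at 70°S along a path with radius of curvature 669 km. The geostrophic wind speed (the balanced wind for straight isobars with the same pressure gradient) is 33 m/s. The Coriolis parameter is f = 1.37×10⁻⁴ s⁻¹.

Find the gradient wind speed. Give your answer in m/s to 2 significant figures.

26 m/s

Around a low, centrifugal force acts outward with Coriolis, so pressure-gradient force balances both:
(1/ρ)|∂P/∂n| = fV + V²/R  →  V² + fR·V − fR·V_g = 0
With fR = 1.37×10⁻⁴ × 669×10³ m = 91.7 m/s:
V = [−fR + √((fR)² + 4 fR V_g)]/2 = [−91.7 + √(91.7² + 4×91.7×33)]/2 = 25.8 m/s
Subgeostrophic (V < V_g = 33 m/s), as expected around a low.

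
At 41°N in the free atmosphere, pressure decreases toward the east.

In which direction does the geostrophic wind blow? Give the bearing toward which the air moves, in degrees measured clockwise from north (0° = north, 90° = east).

180°

The pressure-gradient force points toward the east (bearing 090°).
Geostrophic balance: in the Northern Hemisphere the Coriolis force deflects motion to the right, so the geostrophic wind blows 90° to the right of the pressure-gradient force (low pressure on the left).
Rotating 090° by 90° clockwise gives 180° — the wind blows toward the south.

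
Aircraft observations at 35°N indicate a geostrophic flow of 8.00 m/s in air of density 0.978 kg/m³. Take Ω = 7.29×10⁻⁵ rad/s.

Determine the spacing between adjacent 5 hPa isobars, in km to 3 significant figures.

764 km

Coriolis parameter at 35°N:
f = 2Ω sin φ = 2 × 7.29×10⁻⁵ × sin 35° = 8.36×10⁻⁵ s⁻¹
Geostrophic balance rearranged: |∂P/∂n| = f ρ V_g
|∂P/∂n| = 8.36×10⁻⁵ × 0.978 × 8.00 = 6.54×10⁻⁴ Pa/m
Isobar spacing: Δn = ΔP/|∂P/∂n| = 500 Pa / 6.54×10⁻⁴ Pa/m = 764174 m ≈ 764 km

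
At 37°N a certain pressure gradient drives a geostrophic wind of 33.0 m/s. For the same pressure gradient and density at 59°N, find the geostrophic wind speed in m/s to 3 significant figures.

With the same pressure gradient and density, V_g ∝ 1/f ∝ 1/sin φ.
V₂ = V₁ · sin φ₁ / sin φ₂ = 33.0 × sin 37° / sin 59°
V₂ = 33.0 × 0.6018/0.8572 = 23.2 m/s

23.2 m/s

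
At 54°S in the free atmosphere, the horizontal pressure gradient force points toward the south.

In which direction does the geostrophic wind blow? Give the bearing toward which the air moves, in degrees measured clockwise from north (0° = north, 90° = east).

The pressure-gradient force points toward the south (bearing 180°).
Geostrophic balance: in the Southern Hemisphere the Coriolis force deflects motion to the left, so the geostrophic wind blows 90° to the left of the pressure-gradient force (low pressure on the right).
Rotating 180° by 90° counterclockwise gives 090° — the wind blows toward the east.

090°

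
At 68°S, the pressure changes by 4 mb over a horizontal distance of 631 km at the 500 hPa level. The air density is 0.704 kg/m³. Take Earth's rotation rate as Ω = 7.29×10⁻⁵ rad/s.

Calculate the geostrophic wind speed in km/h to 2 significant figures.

Coriolis parameter at 68°S:
f = 2Ω sin φ = 2 × 7.29×10⁻⁵ × sin 68° = 1.35×10⁻⁴ s⁻¹
Pressure gradient: |∂P/∂n| = 400 Pa / 631000 m = 6.34×10⁻⁴ Pa/m
Geostrophic balance (pressure-gradient force = Coriolis force):
V_g = (1/(fρ)) |∂P/∂n| = 6.34×10⁻⁴ / (1.35×10⁻⁴ × 0.704) = 6.66 m/s
Converting: 6.66 m/s × 3.6 = 24 km/h

24 km/h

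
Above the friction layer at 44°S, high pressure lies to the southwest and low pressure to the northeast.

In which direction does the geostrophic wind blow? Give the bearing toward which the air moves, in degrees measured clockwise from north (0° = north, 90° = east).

315°

The pressure-gradient force points toward the northeast (bearing 045°).
Geostrophic balance: in the Southern Hemisphere the Coriolis force deflects motion to the left, so the geostrophic wind blows 90° to the left of the pressure-gradient force (low pressure on the right).
Rotating 045° by 90° counterclockwise gives 315° — the wind blows toward the northwest.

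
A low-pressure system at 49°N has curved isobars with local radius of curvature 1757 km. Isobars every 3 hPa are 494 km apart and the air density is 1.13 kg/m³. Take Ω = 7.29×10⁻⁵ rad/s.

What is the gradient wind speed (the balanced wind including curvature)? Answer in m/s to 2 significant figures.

4.8 m/s

Coriolis parameter at 49°N:
f = 2Ω sin φ = 2 × 7.29×10⁻⁵ × sin 49° = 1.10×10⁻⁴ s⁻¹
Pressure gradient: |∂P/∂n| = 300 Pa / 494000 m = 6.07×10⁻⁴ Pa/m
Geostrophic speed: V_g = |∂P/∂n|/(fρ) = 6.07×10⁻⁴/(1.10×10⁻⁴ × 1.13) = 4.88 m/s
Around a low, centrifugal force acts outward with Coriolis, so pressure-gradient force balances both:
(1/ρ)|∂P/∂n| = fV + V²/R  →  V² + fR·V − fR·V_g = 0
With fR = 1.10×10⁻⁴ × 1757×10³ m = 193 m/s:
V = [−fR + √((fR)² + 4 fR V_g)]/2 = [−193 + √(193² + 4×193×4.88)]/2 = 4.77 m/s
Subgeostrophic (V < V_g = 4.88 m/s), as expected around a low.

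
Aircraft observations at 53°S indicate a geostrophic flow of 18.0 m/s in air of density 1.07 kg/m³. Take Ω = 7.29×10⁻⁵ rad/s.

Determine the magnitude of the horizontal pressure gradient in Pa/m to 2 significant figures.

2.2×10⁻³ Pa/m

Coriolis parameter at 53°S:
f = 2Ω sin φ = 2 × 7.29×10⁻⁵ × sin 53° = 1.16×10⁻⁴ s⁻¹
Geostrophic balance rearranged: |∂P/∂n| = f ρ V_g
|∂P/∂n| = 1.16×10⁻⁴ × 1.07 × 18.0 = 2.24×10⁻³ Pa/m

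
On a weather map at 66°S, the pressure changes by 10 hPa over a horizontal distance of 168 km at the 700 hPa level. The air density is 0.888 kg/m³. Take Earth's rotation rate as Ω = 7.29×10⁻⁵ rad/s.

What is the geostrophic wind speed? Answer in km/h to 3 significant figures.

Coriolis parameter at 66°S:
f = 2Ω sin φ = 2 × 7.29×10⁻⁵ × sin 66° = 1.33×10⁻⁴ s⁻¹
Pressure gradient: |∂P/∂n| = 1000 Pa / 168000 m = 5.95×10⁻³ Pa/m
Geostrophic balance (pressure-gradient force = Coriolis force):
V_g = (1/(fρ)) |∂P/∂n| = 5.95×10⁻³ / (1.33×10⁻⁴ × 0.888) = 50.3 m/s
Converting: 50.3 m/s × 3.6 = 181 km/h

181 km/h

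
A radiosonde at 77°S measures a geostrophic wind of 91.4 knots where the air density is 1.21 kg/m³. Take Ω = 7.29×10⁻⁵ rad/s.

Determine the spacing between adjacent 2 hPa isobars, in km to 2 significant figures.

25 km

Coriolis parameter at 77°S:
f = 2Ω sin φ = 2 × 7.29×10⁻⁵ × sin 77° = 1.42×10⁻⁴ s⁻¹
Wind speed in SI: 91.4 knots = 47.0 m/s
Geostrophic balance rearranged: |∂P/∂n| = f ρ V_g
|∂P/∂n| = 1.42×10⁻⁴ × 1.21 × 47.0 = 8.08×10⁻³ Pa/m
Isobar spacing: Δn = ΔP/|∂P/∂n| = 200 Pa / 8.08×10⁻³ Pa/m = 24745 m ≈ 25 km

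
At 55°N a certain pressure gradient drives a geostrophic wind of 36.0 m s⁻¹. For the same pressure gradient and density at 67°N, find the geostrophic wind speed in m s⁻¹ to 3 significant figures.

With the same pressure gradient and density, V_g ∝ 1/f ∝ 1/sin φ.
V₂ = V₁ · sin φ₁ / sin φ₂ = 36.0 × sin 55° / sin 67°
V₂ = 36.0 × 0.8192/0.9205 = 32.0 m s⁻¹

32.0 m s⁻¹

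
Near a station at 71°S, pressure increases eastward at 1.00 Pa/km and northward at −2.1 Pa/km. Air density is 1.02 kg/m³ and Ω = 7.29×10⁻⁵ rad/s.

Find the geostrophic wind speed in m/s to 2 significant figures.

Coriolis parameter at 71°S:
f = 2Ω sin φ = 2 × 7.29×10⁻⁵ × sin 71° = 1.38×10⁻⁴ s⁻¹
In the Southern Hemisphere f is negative: f = −1.38×10⁻⁴ s⁻¹.
Component geostrophic relations (x east, y north):
u_g = −(1/(fρ)) ∂P/∂y,  v_g = (1/(fρ)) ∂P/∂x
u_g = −(−2.1×10⁻³)/(−1.38×10⁻⁴ × 1.02) = −14.9 m/s;  v_g = (1.00×10⁻³)/(−1.38×10⁻⁴ × 1.02) = −7.11 m/s
|V_g| = √(u_g² + v_g²) = 16.5 m/s

17 m/s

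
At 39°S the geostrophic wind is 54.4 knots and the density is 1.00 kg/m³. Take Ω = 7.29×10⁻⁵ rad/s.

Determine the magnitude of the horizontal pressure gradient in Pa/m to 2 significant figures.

2.6×10⁻³ Pa/m

Coriolis parameter at 39°S:
f = 2Ω sin φ = 2 × 7.29×10⁻⁵ × sin 39° = 9.18×10⁻⁵ s⁻¹
Wind speed in SI: 54.4 knots = 28.0 m/s
Geostrophic balance rearranged: |∂P/∂n| = f ρ V_g
|∂P/∂n| = 9.18×10⁻⁵ × 1.00 × 28.0 = 2.57×10⁻³ Pa/m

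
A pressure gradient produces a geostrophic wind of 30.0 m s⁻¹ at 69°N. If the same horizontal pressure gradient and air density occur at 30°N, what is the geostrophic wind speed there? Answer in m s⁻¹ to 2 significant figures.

With the same pressure gradient and density, V_g ∝ 1/f ∝ 1/sin φ.
V₂ = V₁ · sin φ₁ / sin φ₂ = 30.0 × sin 69° / sin 30°
V₂ = 30.0 × 0.9336/0.5000 = 56 m s⁻¹

56 m s⁻¹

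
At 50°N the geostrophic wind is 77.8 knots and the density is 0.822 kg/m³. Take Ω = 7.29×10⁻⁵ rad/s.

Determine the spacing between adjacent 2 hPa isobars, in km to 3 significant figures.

Coriolis parameter at 50°N:
f = 2Ω sin φ = 2 × 7.29×10⁻⁵ × sin 50° = 1.12×10⁻⁴ s⁻¹
Wind speed in SI: 77.8 knots = 40.0 m/s
Geostrophic balance rearranged: |∂P/∂n| = f ρ V_g
|∂P/∂n| = 1.12×10⁻⁴ × 0.822 × 40.0 = 3.67×10⁻³ Pa/m
Isobar spacing: Δn = ΔP/|∂P/∂n| = 200 Pa / 3.67×10⁻³ Pa/m = 54429 m ≈ 54.4 km

54.4 km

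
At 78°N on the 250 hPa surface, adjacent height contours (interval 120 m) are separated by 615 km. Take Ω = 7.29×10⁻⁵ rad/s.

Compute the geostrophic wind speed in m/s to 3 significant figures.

13.4 m/s

Coriolis parameter at 78°N:
f = 2Ω sin φ = 2 × 7.29×10⁻⁵ × sin 78° = 1.43×10⁻⁴ s⁻¹
Height gradient: |∂Z/∂n| = 120 m / 615000 m = 1.95×10⁻⁴
On a pressure surface, geostrophic balance gives V_g = (g/f)|∂Z/∂n|:
V_g = 9.81 × 1.95×10⁻⁴ / 1.43×10⁻⁴ = 13.4 m/s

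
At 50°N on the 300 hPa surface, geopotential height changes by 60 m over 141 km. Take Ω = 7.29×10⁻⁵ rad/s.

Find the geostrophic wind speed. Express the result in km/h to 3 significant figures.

Coriolis parameter at 50°N:
f = 2Ω sin φ = 2 × 7.29×10⁻⁵ × sin 50° = 1.12×10⁻⁴ s⁻¹
Height gradient: |∂Z/∂n| = 60 m / 141000 m = 4.26×10⁻⁴
On a pressure surface, geostrophic balance gives V_g = (g/f)|∂Z/∂n|:
V_g = 9.81 × 4.26×10⁻⁴ / 1.12×10⁻⁴ = 37.4 m/s
Converting: 37.4 m/s × 3.6 = 135 km/h

135 km/h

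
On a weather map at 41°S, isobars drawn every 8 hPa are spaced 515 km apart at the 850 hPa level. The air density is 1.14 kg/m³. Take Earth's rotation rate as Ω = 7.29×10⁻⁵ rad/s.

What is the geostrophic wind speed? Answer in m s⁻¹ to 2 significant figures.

Coriolis parameter at 41°S:
f = 2Ω sin φ = 2 × 7.29×10⁻⁵ × sin 41° = 9.57×10⁻⁵ s⁻¹
Pressure gradient: |∂P/∂n| = 800 Pa / 515000 m = 1.55×10⁻³ Pa/m
Geostrophic balance (pressure-gradient force = Coriolis force):
V_g = (1/(fρ)) |∂P/∂n| = 1.55×10⁻³ / (9.57×10⁻⁵ × 1.14) = 14.2 m/s

14 m s⁻¹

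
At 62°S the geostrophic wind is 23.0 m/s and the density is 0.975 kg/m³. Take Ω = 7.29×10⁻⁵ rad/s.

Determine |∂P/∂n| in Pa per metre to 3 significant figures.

Coriolis parameter at 62°S:
f = 2Ω sin φ = 2 × 7.29×10⁻⁵ × sin 62° = 1.29×10⁻⁴ s⁻¹
Geostrophic balance rearranged: |∂P/∂n| = f ρ V_g
|∂P/∂n| = 1.29×10⁻⁴ × 0.975 × 23.0 = 2.89×10⁻³ Pa/m

2.89×10⁻³ Pa/m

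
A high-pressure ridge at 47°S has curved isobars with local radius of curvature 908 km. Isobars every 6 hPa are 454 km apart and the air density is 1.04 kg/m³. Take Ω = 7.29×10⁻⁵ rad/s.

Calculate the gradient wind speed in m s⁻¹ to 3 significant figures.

13.9 m s⁻¹

Coriolis parameter at 47°S:
f = 2Ω sin φ = 2 × 7.29×10⁻⁵ × sin 47° = 1.07×10⁻⁴ s⁻¹
Pressure gradient: |∂P/∂n| = 600 Pa / 454000 m = 1.32×10⁻³ Pa/m
Geostrophic speed: V_g = |∂P/∂n|/(fρ) = 1.32×10⁻³/(1.07×10⁻⁴ × 1.04) = 11.9 m/s
Around a high, pressure-gradient force acts outward with centrifugal, so Coriolis balances both:
fV = (1/ρ)|∂P/∂n| + V²/R  →  V² − fR·V + fR·V_g = 0
With fR = 1.07×10⁻⁴ × 908×10³ m = 96.8 m/s:
V = [fR − √((fR)² − 4 fR V_g)]/2 = [96.8 − √(96.8² − 4×96.8×11.9)]/2 = 13.9 m/s
Supergeostrophic (V > V_g = 11.9 m/s), as expected around a high.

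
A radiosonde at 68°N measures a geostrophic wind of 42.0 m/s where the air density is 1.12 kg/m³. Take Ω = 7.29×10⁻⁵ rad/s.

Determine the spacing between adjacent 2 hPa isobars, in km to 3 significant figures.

Coriolis parameter at 68°N:
f = 2Ω sin φ = 2 × 7.29×10⁻⁵ × sin 68° = 1.35×10⁻⁴ s⁻¹
Geostrophic balance rearranged: |∂P/∂n| = f ρ V_g
|∂P/∂n| = 1.35×10⁻⁴ × 1.12 × 42.0 = 6.36×10⁻³ Pa/m
Isobar spacing: Δn = ΔP/|∂P/∂n| = 200 Pa / 6.36×10⁻³ Pa/m = 31451 m ≈ 31.5 km

31.5 km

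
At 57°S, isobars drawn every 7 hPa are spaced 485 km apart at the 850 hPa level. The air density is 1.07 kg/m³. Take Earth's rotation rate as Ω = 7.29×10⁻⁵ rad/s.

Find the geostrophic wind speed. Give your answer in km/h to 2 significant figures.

40 km/h

Coriolis parameter at 57°S:
f = 2Ω sin φ = 2 × 7.29×10⁻⁵ × sin 57° = 1.22×10⁻⁴ s⁻¹
Pressure gradient: |∂P/∂n| = 700 Pa / 485000 m = 1.44×10⁻³ Pa/m
Geostrophic balance (pressure-gradient force = Coriolis force):
V_g = (1/(fρ)) |∂P/∂n| = 1.44×10⁻³ / (1.22×10⁻⁴ × 1.07) = 11.0 m/s
Converting: 11.0 m/s × 3.6 = 40 km/h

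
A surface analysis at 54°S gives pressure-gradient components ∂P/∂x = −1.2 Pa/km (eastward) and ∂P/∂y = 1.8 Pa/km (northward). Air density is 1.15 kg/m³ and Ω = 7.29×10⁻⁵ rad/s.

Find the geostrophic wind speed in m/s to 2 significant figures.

16 m/s

Coriolis parameter at 54°S:
f = 2Ω sin φ = 2 × 7.29×10⁻⁵ × sin 54° = 1.18×10⁻⁴ s⁻¹
In the Southern Hemisphere f is negative: f = −1.18×10⁻⁴ s⁻¹.
Component geostrophic relations (x east, y north):
u_g = −(1/(fρ)) ∂P/∂y,  v_g = (1/(fρ)) ∂P/∂x
u_g = −(1.8×10⁻³)/(−1.18×10⁻⁴ × 1.15) = 13.3 m/s;  v_g = (−1.2×10⁻³)/(−1.18×10⁻⁴ × 1.15) = 8.85 m/s
|V_g| = √(u_g² + v_g²) = 15.9 m/s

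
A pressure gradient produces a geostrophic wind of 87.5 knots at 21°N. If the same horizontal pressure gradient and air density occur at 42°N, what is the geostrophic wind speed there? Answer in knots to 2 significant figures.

47 knots

With the same pressure gradient and density, V_g ∝ 1/f ∝ 1/sin φ.
V₂ = V₁ · sin φ₁ / sin φ₂ = 87.5 × sin 21° / sin 42°
V₂ = 87.5 × 0.3584/0.6691 = 47 knots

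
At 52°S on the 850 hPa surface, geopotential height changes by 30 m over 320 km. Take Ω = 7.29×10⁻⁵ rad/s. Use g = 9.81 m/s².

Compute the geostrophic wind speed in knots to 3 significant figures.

15.6 knots

Coriolis parameter at 52°S:
f = 2Ω sin φ = 2 × 7.29×10⁻⁵ × sin 52° = 1.15×10⁻⁴ s⁻¹
Height gradient: |∂Z/∂n| = 30 m / 320000 m = 9.38×10⁻⁵
On a pressure surface, geostrophic balance gives V_g = (g/f)|∂Z/∂n|:
V_g = 9.81 × 9.38×10⁻⁵ / 1.15×10⁻⁴ = 8.00 m/s
Converting: 8.00 m/s × 1.944 = 15.6 knots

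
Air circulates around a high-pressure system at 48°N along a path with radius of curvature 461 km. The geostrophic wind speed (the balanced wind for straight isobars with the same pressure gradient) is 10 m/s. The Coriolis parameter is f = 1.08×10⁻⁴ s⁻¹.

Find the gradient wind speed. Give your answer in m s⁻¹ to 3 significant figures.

Around a high, pressure-gradient force acts outward with centrifugal, so Coriolis balances both:
fV = (1/ρ)|∂P/∂n| + V²/R  →  V² − fR·V + fR·V_g = 0
With fR = 1.08×10⁻⁴ × 461×10³ m = 49.8 m/s:
V = [fR − √((fR)² − 4 fR V_g)]/2 = [49.8 − √(49.8² − 4×49.8×10)]/2 = 13.9 m/s
Supergeostrophic (V > V_g = 10 m/s), as expected around a high.

13.9 m s⁻¹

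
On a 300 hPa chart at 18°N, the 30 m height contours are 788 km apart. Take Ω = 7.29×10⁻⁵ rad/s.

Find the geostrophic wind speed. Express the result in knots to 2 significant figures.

Coriolis parameter at 18°N:
f = 2Ω sin φ = 2 × 7.29×10⁻⁵ × sin 18° = 4.51×10⁻⁵ s⁻¹
Height gradient: |∂Z/∂n| = 30 m / 788000 m = 3.81×10⁻⁵
On a pressure surface, geostrophic balance gives V_g = (g/f)|∂Z/∂n|:
V_g = 9.81 × 3.81×10⁻⁵ / 4.51×10⁻⁵ = 8.29 m/s
Converting: 8.29 m/s × 1.944 = 16 knots

16 knots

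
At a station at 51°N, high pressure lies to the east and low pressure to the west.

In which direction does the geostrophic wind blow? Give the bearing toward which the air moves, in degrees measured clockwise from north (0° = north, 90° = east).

000°

The pressure-gradient force points toward the west (bearing 270°).
Geostrophic balance: in the Northern Hemisphere the Coriolis force deflects motion to the right, so the geostrophic wind blows 90° to the right of the pressure-gradient force (low pressure on the left).
Rotating 270° by 90° clockwise gives 000° — the wind blows toward the north.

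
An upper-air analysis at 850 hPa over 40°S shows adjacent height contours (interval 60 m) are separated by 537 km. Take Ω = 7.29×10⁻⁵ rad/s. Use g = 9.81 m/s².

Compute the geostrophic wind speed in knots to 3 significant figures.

Coriolis parameter at 40°S:
f = 2Ω sin φ = 2 × 7.29×10⁻⁵ × sin 40° = 9.37×10⁻⁵ s⁻¹
Height gradient: |∂Z/∂n| = 60 m / 537000 m = 1.12×10⁻⁴
On a pressure surface, geostrophic balance gives V_g = (g/f)|∂Z/∂n|:
V_g = 9.81 × 1.12×10⁻⁴ / 9.37×10⁻⁵ = 11.7 m/s
Converting: 11.7 m/s × 1.944 = 22.7 knots

22.7 knots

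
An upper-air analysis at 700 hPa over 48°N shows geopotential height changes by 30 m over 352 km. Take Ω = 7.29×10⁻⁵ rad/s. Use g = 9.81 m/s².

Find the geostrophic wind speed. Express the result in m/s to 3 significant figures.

Coriolis parameter at 48°N:
f = 2Ω sin φ = 2 × 7.29×10⁻⁵ × sin 48° = 1.08×10⁻⁴ s⁻¹
Height gradient: |∂Z/∂n| = 30 m / 352000 m = 8.52×10⁻⁵
On a pressure surface, geostrophic balance gives V_g = (g/f)|∂Z/∂n|:
V_g = 9.81 × 8.52×10⁻⁵ / 1.08×10⁻⁴ = 7.72 m/s

7.72 m/s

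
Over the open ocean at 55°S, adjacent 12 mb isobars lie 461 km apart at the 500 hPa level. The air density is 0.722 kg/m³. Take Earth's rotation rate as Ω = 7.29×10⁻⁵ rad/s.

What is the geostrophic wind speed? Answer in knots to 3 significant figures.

Coriolis parameter at 55°S:
f = 2Ω sin φ = 2 × 7.29×10⁻⁵ × sin 55° = 1.19×10⁻⁴ s⁻¹
Pressure gradient: |∂P/∂n| = 1200 Pa / 461000 m = 2.60×10⁻³ Pa/m
Geostrophic balance (pressure-gradient force = Coriolis force):
V_g = (1/(fρ)) |∂P/∂n| = 2.60×10⁻³ / (1.19×10⁻⁴ × 0.722) = 30.2 m/s
Converting: 30.2 m/s × 1.944 = 58.7 knots

58.7 knots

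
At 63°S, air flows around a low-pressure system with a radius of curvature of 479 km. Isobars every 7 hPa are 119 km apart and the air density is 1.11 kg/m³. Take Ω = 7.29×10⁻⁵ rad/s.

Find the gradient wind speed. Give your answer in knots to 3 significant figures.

Coriolis parameter at 63°S:
f = 2Ω sin φ = 2 × 7.29×10⁻⁵ × sin 63° = 1.30×10⁻⁴ s⁻¹
Pressure gradient: |∂P/∂n| = 700 Pa / 119000 m = 5.88×10⁻³ Pa/m
Geostrophic speed: V_g = |∂P/∂n|/(fρ) = 5.88×10⁻³/(1.30×10⁻⁴ × 1.11) = 40.8 m/s
Around a low, centrifugal force acts outward with Coriolis, so pressure-gradient force balances both:
(1/ρ)|∂P/∂n| = fV + V²/R  →  V² + fR·V − fR·V_g = 0
With fR = 1.30×10⁻⁴ × 479×10³ m = 62.2 m/s:
V = [−fR + √((fR)² + 4 fR V_g)]/2 = [−62.2 + √(62.2² + 4×62.2×40.8)]/2 = 28.1 m/s
Subgeostrophic (V < V_g = 40.8 m/s), as expected around a low.
Converting: 28.1 m/s × 1.944 = 54.6 knots

54.6 knots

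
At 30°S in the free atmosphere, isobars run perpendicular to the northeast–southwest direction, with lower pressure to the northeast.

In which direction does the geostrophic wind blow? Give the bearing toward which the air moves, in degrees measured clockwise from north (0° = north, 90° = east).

The pressure-gradient force points toward the northeast (bearing 045°).
Geostrophic balance: in the Southern Hemisphere the Coriolis force deflects motion to the left, so the geostrophic wind blows 90° to the left of the pressure-gradient force (low pressure on the right).
Rotating 045° by 90° counterclockwise gives 315° — the wind blows toward the northwest.

315°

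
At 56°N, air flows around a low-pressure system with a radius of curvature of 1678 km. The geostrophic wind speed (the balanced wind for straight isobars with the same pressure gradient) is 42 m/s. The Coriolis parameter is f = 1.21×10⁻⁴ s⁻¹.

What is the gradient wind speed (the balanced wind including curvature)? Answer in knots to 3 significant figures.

69.4 knots

Around a low, centrifugal force acts outward with Coriolis, so pressure-gradient force balances both:
(1/ρ)|∂P/∂n| = fV + V²/R  →  V² + fR·V − fR·V_g = 0
With fR = 1.21×10⁻⁴ × 1678×10³ m = 203 m/s:
V = [−fR + √((fR)² + 4 fR V_g)]/2 = [−203 + √(203² + 4×203×42)]/2 = 35.7 m/s
Subgeostrophic (V < V_g = 42 m/s), as expected around a low.
Converting: 35.7 m/s × 1.944 = 69.4 knots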